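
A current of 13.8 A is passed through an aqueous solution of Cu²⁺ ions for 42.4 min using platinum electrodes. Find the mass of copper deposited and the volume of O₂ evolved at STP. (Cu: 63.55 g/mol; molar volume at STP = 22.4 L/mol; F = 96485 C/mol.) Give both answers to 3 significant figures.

11.6 g Cu; 2.04 L O₂

Q = 13.8 × 2544 = 35110 C; n(e⁻) = 35110 / 96485 = 0.3639 mol
Cathode: Cu²⁺ + 2e⁻ → Cu → n(Cu) = 0.3639/2 = 0.1820 mol → 11.6 g
Anode: 2H₂O → O₂ + 4H⁺ + 4e⁻ → n(O₂) = 0.3639/4 = 0.09098 mol → 2.04 L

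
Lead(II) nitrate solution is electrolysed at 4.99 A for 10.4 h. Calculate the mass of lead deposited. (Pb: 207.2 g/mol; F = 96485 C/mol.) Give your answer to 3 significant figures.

201 g

Charge passed = 4.99 × 37440 = 1.868×10^5 C
n(e⁻) = Q/F = 1.868×10^5/96485 = 1.936 mol
Pb²⁺ + 2e⁻ → Pb, so n(Pb) = 1.936 / 2 = 0.9680 mol
m = 0.9680 × 207.2 = 201 g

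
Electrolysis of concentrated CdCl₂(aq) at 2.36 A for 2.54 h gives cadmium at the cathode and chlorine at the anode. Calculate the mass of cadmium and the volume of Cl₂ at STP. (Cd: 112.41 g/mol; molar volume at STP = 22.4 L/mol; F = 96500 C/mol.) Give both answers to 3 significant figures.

12.6 g Cd; 2.50 L Cl₂

Q = 2.36 × 9144 = 21580 C; n(e⁻) = 21580 / 96500 = 0.2236 mol
Cathode: Cd²⁺ + 2e⁻ → Cd → n(Cd) = 0.2236/2 = 0.1118 mol → 12.6 g
Anode: 2Cl⁻ → Cl₂ + 2e⁻ → n(Cl₂) = 0.2236/2 = 0.1118 mol → 2.50 L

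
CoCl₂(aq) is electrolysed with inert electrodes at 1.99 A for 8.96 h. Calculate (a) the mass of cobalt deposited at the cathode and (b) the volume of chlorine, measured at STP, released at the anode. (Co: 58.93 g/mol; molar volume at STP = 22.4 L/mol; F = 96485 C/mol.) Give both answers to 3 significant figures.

Q = 1.99 × 32256 = 64190 C; n(e⁻) = 64190 / 96485 = 0.6653 mol
Cathode: Co²⁺ + 2e⁻ → Co → n(Co) = 0.6653/2 = 0.3327 mol → 19.6 g
Anode: 2Cl⁻ → Cl₂ + 2e⁻ → n(Cl₂) = 0.6653/2 = 0.3327 mol → 7.45 L

19.6 g Co; 7.45 L Cl₂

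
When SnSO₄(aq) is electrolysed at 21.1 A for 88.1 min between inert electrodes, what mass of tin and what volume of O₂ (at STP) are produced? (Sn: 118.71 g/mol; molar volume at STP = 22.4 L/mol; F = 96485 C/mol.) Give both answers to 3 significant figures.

Q = 21.1 × 5286 = 1.115×10^5 C; n(e⁻) = 1.115×10^5 / 96485 = 1.156 mol
Cathode: Sn²⁺ + 2e⁻ → Sn → n(Sn) = 1.156/2 = 0.5780 mol → 68.6 g
Anode: 2H₂O → O₂ + 4H⁺ + 4e⁻ → n(O₂) = 1.156/4 = 0.2890 mol → 6.47 L

68.6 g Sn; 6.47 L O₂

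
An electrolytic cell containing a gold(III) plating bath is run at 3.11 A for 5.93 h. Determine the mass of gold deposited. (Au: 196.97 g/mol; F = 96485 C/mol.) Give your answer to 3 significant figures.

45.2 g

Q = It = 3.11 × 21348 = 66390 C
n(e⁻) = 66390 / 96485 = 0.6881 mol
Au³⁺ + 3e⁻ → Au, so n(Au) = 0.6881 / 3 = 0.2294 mol
m = 0.2294 × 196.97 = 45.2 g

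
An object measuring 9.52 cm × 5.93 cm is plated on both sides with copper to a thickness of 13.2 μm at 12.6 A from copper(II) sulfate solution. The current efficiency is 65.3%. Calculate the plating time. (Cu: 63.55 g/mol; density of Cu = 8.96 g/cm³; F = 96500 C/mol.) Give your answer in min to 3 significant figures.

Plated area = 2 × 9.52 × 5.93 = 112.9 cm²
Volume = 112.9 × 13.2×10⁻⁴ cm = 0.1490 cm³
m(Cu) = 0.1490 × 8.96 = 1.335 g
n(Cu) = 1.335 / 63.55 = 0.02101 mol; n(e⁻) = 2 × 0.02101 = 0.04202 mol
Q = 0.04202 × 96500 / 0.653 = 6210 C
t = 6210 / 12.6 = 492.9 s = 8.22 min

8.22 min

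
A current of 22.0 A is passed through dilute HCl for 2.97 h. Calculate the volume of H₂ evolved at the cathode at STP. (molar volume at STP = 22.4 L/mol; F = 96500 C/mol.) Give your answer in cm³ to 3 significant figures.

Q = 22.0 A × 10692 s = 2.352×10^5 C
n(e⁻) = Q/F = 2.352×10^5/96500 = 2.437 mol
2H⁺ + 2e⁻ → H₂, so n(H₂) = 2.437 / 2 = 1.219 mol
V = 1.219 × 22.4 = 27.31 L
= 27300 cm³

27300 cm³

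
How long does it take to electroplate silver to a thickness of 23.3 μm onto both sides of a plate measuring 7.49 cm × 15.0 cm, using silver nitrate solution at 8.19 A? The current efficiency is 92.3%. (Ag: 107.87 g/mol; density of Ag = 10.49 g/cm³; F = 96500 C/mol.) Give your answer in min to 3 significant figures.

10.8 min

Plated area = 2 × 7.49 × 15.0 = 224.7 cm²
Volume = 224.7 × 23.3×10⁻⁴ cm = 0.5236 cm³
m(Ag) = 0.5236 × 10.49 = 5.493 g
n(Ag) = 5.493 / 107.87 = 0.05092 mol; n(e⁻) = 0.05092 mol
Q = 0.05092 × 96500 / 0.923 = 5324 C
t = 5324 / 8.19 = 650.1 s = 10.8 min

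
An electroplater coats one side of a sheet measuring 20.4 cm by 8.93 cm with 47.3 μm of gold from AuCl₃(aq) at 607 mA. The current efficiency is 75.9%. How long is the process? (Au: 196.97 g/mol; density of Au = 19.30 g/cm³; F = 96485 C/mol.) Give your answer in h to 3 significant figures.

Plated area = 20.4 × 8.93 = 182.2 cm²
Volume = 182.2 × 47.3×10⁻⁴ cm = 0.8618 cm³
m(Au) = 0.8618 × 19.30 = 16.63 g
n(Au) = 16.63 / 196.97 = 0.08443 mol; n(e⁻) = 3 × 0.08443 = 0.2533 mol
Q = 0.2533 × 96485 / 0.759 = 32200 C
t = 32200 / 0.607 = 53050 s = 14.7 h

14.7 h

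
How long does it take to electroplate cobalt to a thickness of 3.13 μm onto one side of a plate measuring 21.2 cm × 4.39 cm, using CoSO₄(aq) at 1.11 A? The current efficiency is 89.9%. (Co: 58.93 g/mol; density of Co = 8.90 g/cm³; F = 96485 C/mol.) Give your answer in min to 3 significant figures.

14.2 min

Plated area = 21.2 × 4.39 = 93.07 cm²
Volume = 93.07 × 3.13×10⁻⁴ cm = 0.02913 cm³
m(Co) = 0.02913 × 8.90 = 0.2593 g
n(Co) = 0.2593 / 58.93 = 0.004400 mol; n(e⁻) = 2 × 0.004400 = 0.008800 mol
Q = 0.008800 × 96485 / 0.899 = 944.5 C
t = 944.5 / 1.11 = 850.9 s = 14.2 min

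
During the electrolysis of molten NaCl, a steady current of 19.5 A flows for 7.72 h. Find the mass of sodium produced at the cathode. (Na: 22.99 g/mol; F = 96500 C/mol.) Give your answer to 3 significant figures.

129 g

Charge passed = 19.5 × 27792 = 5.419×10^5 C
n(e⁻) = 5.419×10^5 / 96500 = 5.616 mol
Na⁺ + e⁻ → Na, so n(Na) = 5.616 mol
m = 5.616 × 22.99 = 129 g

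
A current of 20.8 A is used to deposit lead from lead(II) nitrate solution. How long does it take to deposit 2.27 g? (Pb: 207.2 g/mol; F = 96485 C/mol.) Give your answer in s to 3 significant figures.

102 s

n(Pb) = 2.27 / 207.2 = 0.01096 mol
Pb²⁺ + 2e⁻ → Pb, so n(e⁻) = 2 × 0.01096 = 0.02192 mol
Q = 0.02192 × 96485 = 2115 C
t = Q / I = 2115 / 20.8 = 101.7 s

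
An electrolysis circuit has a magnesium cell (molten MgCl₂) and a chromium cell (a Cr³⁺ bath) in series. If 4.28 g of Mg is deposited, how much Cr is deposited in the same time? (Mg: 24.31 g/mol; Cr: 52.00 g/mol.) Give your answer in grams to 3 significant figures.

n(Mg) = 4.28 / 24.31 = 0.1761 mol
Mg²⁺ + 2e⁻ → Mg, so n(e⁻) = 2 × 0.1761 = 0.3522 mol
Same current for the same time ⇒ same n(e⁻) = 0.3522 mol in both cells.
Cr³⁺ + 3e⁻ → Cr, so n(Cr) = 0.3522 / 3 = 0.1174 mol
m(Cr) = 0.1174 × 52.00 = 6.10 g

6.10 g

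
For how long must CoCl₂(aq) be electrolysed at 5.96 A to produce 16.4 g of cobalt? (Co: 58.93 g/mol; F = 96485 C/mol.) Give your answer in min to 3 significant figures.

150 min

n(Co) = 16.4 / 58.93 = 0.2783 mol
Co²⁺ + 2e⁻ → Co, so n(e⁻) = 2 × 0.2783 = 0.5566 mol
Q = 0.5566 × 96485 = 53700 C
t = Q / I = 53700 / 5.96 = 9010 s = 150 min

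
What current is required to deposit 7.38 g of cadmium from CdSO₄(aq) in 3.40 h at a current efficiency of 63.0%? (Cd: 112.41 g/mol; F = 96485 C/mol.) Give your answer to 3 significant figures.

n(Cd) = 7.38 / 112.41 = 0.06565 mol
Cd²⁺ + 2e⁻ → Cd, so n(e⁻) = 2 × 0.06565 = 0.1313 mol
Q = 0.1313 × 96485 / 0.630 = 20110 C
I = Q / t = 20110 / 12240 s = 1.64 A

1.64 A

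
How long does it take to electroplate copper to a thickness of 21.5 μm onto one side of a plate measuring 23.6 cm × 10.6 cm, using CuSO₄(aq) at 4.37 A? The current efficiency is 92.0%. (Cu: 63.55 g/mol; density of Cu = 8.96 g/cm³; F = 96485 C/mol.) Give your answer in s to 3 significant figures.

Plated area = 23.6 × 10.6 = 250.2 cm²
Volume = 250.2 × 21.5×10⁻⁴ cm = 0.5379 cm³
m(Cu) = 0.5379 × 8.96 = 4.820 g
n(Cu) = 4.820 / 63.55 = 0.07585 mol; n(e⁻) = 2 × 0.07585 = 0.1517 mol
Q = 0.1517 × 96485 / 0.920 = 15910 C
t = 15910 / 4.37 = 3641 s

3640 s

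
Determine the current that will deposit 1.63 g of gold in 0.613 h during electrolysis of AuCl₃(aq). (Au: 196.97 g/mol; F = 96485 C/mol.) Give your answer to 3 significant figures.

1.09 A

n(Au) = 1.63 / 196.97 = 0.008275 mol
Au³⁺ + 3e⁻ → Au, so n(e⁻) = 3 × 0.008275 = 0.02483 mol
Q = 0.02483 × 96485 = 2396 C
I = Q / t = 2396 / 2206.8 s = 1.09 A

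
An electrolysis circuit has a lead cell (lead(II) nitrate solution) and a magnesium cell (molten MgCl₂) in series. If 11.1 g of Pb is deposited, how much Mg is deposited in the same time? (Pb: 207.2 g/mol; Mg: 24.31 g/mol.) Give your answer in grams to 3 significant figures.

n(Pb) = 11.1 / 207.2 = 0.05357 mol
Pb²⁺ + 2e⁻ → Pb, so n(e⁻) = 2 × 0.05357 = 0.1071 mol
Same current for the same time ⇒ same n(e⁻) = 0.1071 mol in both cells.
Mg²⁺ + 2e⁻ → Mg, so n(Mg) = 0.1071 / 2 = 0.05355 mol
m(Mg) = 0.05355 × 24.31 = 1.30 g

1.30 g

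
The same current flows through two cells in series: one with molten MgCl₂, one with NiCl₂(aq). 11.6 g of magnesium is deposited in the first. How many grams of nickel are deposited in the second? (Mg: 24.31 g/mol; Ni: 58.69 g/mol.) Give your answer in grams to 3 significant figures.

n(Mg) = 11.6 / 24.31 = 0.4772 mol
Mg²⁺ + 2e⁻ → Mg, so n(e⁻) = 2 × 0.4772 = 0.9544 mol
In series, the same 0.9544 mol of electrons flows through the second cell.
Ni²⁺ + 2e⁻ → Ni, so n(Ni) = 0.9544 / 2 = 0.4772 mol
m(Ni) = 0.4772 × 58.69 = 28.0 g

28.0 g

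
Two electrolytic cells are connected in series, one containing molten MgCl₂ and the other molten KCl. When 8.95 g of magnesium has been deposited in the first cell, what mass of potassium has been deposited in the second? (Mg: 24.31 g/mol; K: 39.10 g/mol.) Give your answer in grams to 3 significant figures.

n(Mg) = 8.95 / 24.31 = 0.3682 mol
Mg²⁺ + 2e⁻ → Mg, so n(e⁻) = 2 × 0.3682 = 0.7364 mol
Same current for the same time ⇒ same n(e⁻) = 0.7364 mol in both cells.
K⁺ + e⁻ → K, so n(K) = 0.7364 mol
m(K) = 0.7364 × 39.10 = 28.8 g

28.8 g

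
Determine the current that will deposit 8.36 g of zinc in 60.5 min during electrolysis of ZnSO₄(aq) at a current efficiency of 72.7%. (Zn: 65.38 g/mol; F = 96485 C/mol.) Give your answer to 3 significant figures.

n(Zn) = 8.36 / 65.38 = 0.1279 mol
Zn²⁺ + 2e⁻ → Zn, so n(e⁻) = 2 × 0.1279 = 0.2558 mol
Q = 0.2558 × 96485 / 0.727 = 33950 C
I = Q / t = 33950 / 3630 s = 9.35 A

9.35 A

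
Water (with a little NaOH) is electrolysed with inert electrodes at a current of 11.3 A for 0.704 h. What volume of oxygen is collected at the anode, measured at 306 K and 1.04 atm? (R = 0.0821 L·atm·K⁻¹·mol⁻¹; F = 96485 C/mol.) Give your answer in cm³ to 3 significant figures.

1790 cm³

Q = It = 11.3 × 2534.4 = 28640 C
n(e⁻) = 28640 / 96485 = 0.2968 mol
2H₂O → O₂ + 4H⁺ + 4e⁻, so n(O₂) = 0.2968 / 4 = 0.07420 mol
V = nRT/P = 0.07420 × 0.0821 × 306 / 1.04 = 1.792 L
= 1790 cm³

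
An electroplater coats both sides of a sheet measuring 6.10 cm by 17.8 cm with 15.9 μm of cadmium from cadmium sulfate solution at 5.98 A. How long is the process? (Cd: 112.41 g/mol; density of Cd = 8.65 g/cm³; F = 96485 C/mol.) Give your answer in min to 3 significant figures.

14.3 min

Plated area = 2 × 6.10 × 17.8 = 217.2 cm²
Volume = 217.2 × 15.9×10⁻⁴ cm = 0.3453 cm³
m(Cd) = 0.3453 × 8.65 = 2.987 g
n(Cd) = 2.987 / 112.41 = 0.02657 mol; n(e⁻) = 2 × 0.02657 = 0.05314 mol
Q = 0.05314 × 96485 = 5127 C
t = 5127 / 5.98 = 857.4 s = 14.3 min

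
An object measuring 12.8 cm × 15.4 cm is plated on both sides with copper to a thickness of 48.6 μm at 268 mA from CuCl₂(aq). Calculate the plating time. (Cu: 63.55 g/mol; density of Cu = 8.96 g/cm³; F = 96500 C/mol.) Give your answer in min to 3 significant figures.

3240 min

Plated area = 2 × 12.8 × 15.4 = 394.2 cm²
Volume = 394.2 × 48.6×10⁻⁴ cm = 1.916 cm³
m(Cu) = 1.916 × 8.96 = 17.17 g
n(Cu) = 17.17 / 63.55 = 0.2702 mol; n(e⁻) = 2 × 0.2702 = 0.5404 mol
Q = 0.5404 × 96500 = 52150 C
t = 52150 / 0.268 = 1.946×10^5 s = 3240 min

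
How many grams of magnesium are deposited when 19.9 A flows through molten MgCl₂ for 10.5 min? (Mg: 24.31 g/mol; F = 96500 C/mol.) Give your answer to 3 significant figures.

1.58 g

Charge passed = 19.9 × 630 = 12540 C
Moles of electrons = 12540 / 96500 = 0.1299 mol
Mg²⁺ + 2e⁻ → Mg, so n(Mg) = 0.1299 / 2 = 0.06495 mol
m = 0.06495 × 24.31 = 1.58 g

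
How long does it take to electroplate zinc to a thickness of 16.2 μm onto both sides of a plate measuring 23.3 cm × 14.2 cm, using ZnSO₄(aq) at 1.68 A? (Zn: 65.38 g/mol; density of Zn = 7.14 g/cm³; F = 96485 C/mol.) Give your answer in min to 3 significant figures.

Plated area = 2 × 23.3 × 14.2 = 661.7 cm²
Volume = 661.7 × 16.2×10⁻⁴ cm = 1.072 cm³
m(Zn) = 1.072 × 7.14 = 7.654 g
n(Zn) = 7.654 / 65.38 = 0.1171 mol; n(e⁻) = 2 × 0.1171 = 0.2342 mol
Q = 0.2342 × 96485 = 22600 C
t = 22600 / 1.68 = 13450 s = 224 min

224 min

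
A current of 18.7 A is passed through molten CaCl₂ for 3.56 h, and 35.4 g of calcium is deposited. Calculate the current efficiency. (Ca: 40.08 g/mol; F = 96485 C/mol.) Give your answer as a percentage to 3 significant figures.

Q = 18.7 × 12816 = 2.397×10^5 C
n(e⁻) = 2.397×10^5 / 96485 = 2.484 mol
Ca²⁺ + 2e⁻ → Ca, so theoretical n(Ca) = 1.242 mol → 49.78 g
Efficiency = 35.4 / 49.78 = 0.7111 = 71.1%

71.1%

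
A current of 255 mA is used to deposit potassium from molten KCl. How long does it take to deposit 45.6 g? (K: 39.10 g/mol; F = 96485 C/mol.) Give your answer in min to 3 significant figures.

7350 min

n(K) = 45.6 / 39.10 = 1.166 mol
K⁺ + e⁻ → K, so n(e⁻) = 1.166 mol
Q = 1.166 × 96485 = 1.125×10^5 C
t = Q / I = 1.125×10^5 / 0.255 = 4.412×10^5 s = 7350 min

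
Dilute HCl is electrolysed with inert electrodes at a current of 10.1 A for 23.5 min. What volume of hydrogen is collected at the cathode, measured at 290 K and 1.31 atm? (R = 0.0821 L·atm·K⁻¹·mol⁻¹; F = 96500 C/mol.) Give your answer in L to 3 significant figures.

Charge passed = 10.1 × 1410 = 14240 C
n(e⁻) = Q/F = 14240/96500 = 0.1476 mol
2H⁺ + 2e⁻ → H₂, so n(H₂) = 0.1476 / 2 = 0.07380 mol
V = nRT/P = 0.07380 × 0.0821 × 290 / 1.31 = 1.341 L

1.34 L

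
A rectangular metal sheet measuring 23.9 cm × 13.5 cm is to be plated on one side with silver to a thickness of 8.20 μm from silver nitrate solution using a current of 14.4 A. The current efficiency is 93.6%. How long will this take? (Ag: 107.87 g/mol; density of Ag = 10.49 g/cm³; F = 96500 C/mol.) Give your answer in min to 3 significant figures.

Plated area = 23.9 × 13.5 = 322.7 cm²
Volume = 322.7 × 8.20×10⁻⁴ cm = 0.2646 cm³
m(Ag) = 0.2646 × 10.49 = 2.776 g
n(Ag) = 2.776 / 107.87 = 0.02573 mol; n(e⁻) = 0.02573 mol
Q = 0.02573 × 96500 / 0.936 = 2653 C
t = 2653 / 14.4 = 184.2 s = 3.07 min

3.07 min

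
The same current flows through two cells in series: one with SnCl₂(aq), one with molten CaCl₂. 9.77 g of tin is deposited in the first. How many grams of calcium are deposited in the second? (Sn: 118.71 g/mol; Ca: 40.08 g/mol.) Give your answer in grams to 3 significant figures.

3.30 g

n(Sn) = 9.77 / 118.71 = 0.08230 mol
Sn²⁺ + 2e⁻ → Sn, so n(e⁻) = 2 × 0.08230 = 0.1646 mol
In series, the same 0.1646 mol of electrons flows through the second cell.
Ca²⁺ + 2e⁻ → Ca, so n(Ca) = 0.1646 / 2 = 0.08230 mol
m(Ca) = 0.08230 × 40.08 = 3.30 g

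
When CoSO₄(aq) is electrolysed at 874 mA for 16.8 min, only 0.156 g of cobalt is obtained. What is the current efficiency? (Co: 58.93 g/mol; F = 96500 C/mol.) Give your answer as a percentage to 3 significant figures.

Q = 0.874 × 1008 = 881.0 C
n(e⁻) = 881.0 / 96500 = 0.009130 mol
Co²⁺ + 2e⁻ → Co, so theoretical n(Co) = 0.004565 mol → 0.2690 g
Efficiency = 0.156 / 0.2690 = 0.5799 = 58.0%

58.0%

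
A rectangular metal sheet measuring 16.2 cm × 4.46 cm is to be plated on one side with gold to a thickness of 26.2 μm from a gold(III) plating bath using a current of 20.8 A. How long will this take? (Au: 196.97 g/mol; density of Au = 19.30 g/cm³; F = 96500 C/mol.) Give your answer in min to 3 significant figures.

Plated area = 16.2 × 4.46 = 72.25 cm²
Volume = 72.25 × 26.2×10⁻⁴ cm = 0.1893 cm³
m(Au) = 0.1893 × 19.30 = 3.653 g
n(Au) = 3.653 / 196.97 = 0.01855 mol; n(e⁻) = 3 × 0.01855 = 0.05565 mol
Q = 0.05565 × 96500 = 5370 C
t = 5370 / 20.8 = 258.2 s = 4.30 min

4.30 min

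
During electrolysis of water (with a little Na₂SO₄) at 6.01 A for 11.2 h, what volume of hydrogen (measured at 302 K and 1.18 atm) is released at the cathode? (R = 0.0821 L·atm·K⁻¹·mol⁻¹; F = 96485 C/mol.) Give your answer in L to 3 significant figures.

Q = 6.01 A × 40320 s = 2.423×10^5 C
n(e⁻) = Q/F = 2.423×10^5/96485 = 2.511 mol
2H⁺ + 2e⁻ → H₂, so n(H₂) = 2.511 / 2 = 1.256 mol
V = nRT/P = 1.256 × 0.0821 × 302 / 1.18 = 26.39 L

26.4 L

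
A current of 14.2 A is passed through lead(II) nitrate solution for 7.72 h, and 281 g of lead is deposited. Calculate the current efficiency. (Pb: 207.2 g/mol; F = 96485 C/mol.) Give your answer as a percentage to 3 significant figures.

Q = 14.2 × 27792 = 3.946×10^5 C
n(e⁻) = 3.946×10^5 / 96485 = 4.090 mol
Pb²⁺ + 2e⁻ → Pb, so theoretical n(Pb) = 2.045 mol → 423.7 g
Efficiency = 281 / 423.7 = 0.6632 = 66.3%

66.3%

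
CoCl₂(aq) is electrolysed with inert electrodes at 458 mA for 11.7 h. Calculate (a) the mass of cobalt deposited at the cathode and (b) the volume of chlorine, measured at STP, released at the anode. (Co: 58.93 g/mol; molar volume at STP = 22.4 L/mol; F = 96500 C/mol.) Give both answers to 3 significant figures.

Q = 0.458 × 42120 = 19290 C; n(e⁻) = 19290 / 96500 = 0.1999 mol
Cathode: Co²⁺ + 2e⁻ → Co → n(Co) = 0.1999/2 = 0.09995 mol → 5.89 g
Anode: 2Cl⁻ → Cl₂ + 2e⁻ → n(Cl₂) = 0.1999/2 = 0.09995 mol → 2.24 L

5.89 g Co; 2.24 L Cl₂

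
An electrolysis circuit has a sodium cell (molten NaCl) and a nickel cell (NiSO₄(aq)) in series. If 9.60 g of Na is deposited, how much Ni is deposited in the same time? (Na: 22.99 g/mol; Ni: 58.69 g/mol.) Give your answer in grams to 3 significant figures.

12.3 g

n(Na) = 9.60 / 22.99 = 0.4176 mol
Na⁺ + e⁻ → Na, so n(e⁻) = 0.4176 mol
Same current for the same time ⇒ same n(e⁻) = 0.4176 mol in both cells.
Ni²⁺ + 2e⁻ → Ni, so n(Ni) = 0.4176 / 2 = 0.2088 mol
m(Ni) = 0.2088 × 58.69 = 12.3 g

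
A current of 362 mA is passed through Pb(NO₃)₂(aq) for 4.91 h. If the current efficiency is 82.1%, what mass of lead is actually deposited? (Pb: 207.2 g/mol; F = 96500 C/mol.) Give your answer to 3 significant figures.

Q = 0.362 × 17676 = 6399 C
n(e⁻) = 6399 / 96500 = 0.06631 mol
Pb²⁺ + 2e⁻ → Pb, so theoretical m(Pb) = 0.03316 × 207.2 = 6.871 g
Actual mass = 82.1% × 6.871 = 5.64 g

5.64 g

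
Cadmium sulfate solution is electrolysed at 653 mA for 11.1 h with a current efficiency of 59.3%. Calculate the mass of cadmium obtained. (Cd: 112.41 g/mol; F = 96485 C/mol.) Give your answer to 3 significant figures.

Q = 0.653 × 39960 = 26090 C
n(e⁻) = 26090 / 96485 = 0.2704 mol
Cd²⁺ + 2e⁻ → Cd, so theoretical m(Cd) = 0.1352 × 112.41 = 15.20 g
Actual mass = 59.3% × 15.20 = 9.01 g

9.01 g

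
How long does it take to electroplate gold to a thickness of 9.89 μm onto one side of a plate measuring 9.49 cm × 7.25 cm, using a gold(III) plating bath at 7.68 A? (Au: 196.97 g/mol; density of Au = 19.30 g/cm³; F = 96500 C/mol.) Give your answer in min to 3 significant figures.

Plated area = 9.49 × 7.25 = 68.80 cm²
Volume = 68.80 × 9.89×10⁻⁴ cm = 0.06804 cm³
m(Au) = 0.06804 × 19.30 = 1.313 g
n(Au) = 1.313 / 196.97 = 0.006666 mol; n(e⁻) = 3 × 0.006666 = 0.02000 mol
Q = 0.02000 × 96500 = 1930 C
t = 1930 / 7.68 = 251.3 s = 4.19 min

4.19 min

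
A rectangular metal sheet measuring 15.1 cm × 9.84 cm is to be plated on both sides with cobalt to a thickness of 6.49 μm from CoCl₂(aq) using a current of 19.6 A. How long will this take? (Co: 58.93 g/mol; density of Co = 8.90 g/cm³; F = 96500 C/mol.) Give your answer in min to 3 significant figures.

Plated area = 2 × 15.1 × 9.84 = 297.2 cm²
Volume = 297.2 × 6.49×10⁻⁴ cm = 0.1929 cm³
m(Co) = 0.1929 × 8.90 = 1.717 g
n(Co) = 1.717 / 58.93 = 0.02914 mol; n(e⁻) = 2 × 0.02914 = 0.05828 mol
Q = 0.05828 × 96500 = 5624 C
t = 5624 / 19.6 = 286.9 s = 4.78 min

4.78 min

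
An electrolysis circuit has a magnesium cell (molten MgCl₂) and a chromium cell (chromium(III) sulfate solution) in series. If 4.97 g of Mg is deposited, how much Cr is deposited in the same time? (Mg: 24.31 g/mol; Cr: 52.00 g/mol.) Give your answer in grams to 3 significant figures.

7.09 g

n(Mg) = 4.97 / 24.31 = 0.2044 mol
Mg²⁺ + 2e⁻ → Mg, so n(e⁻) = 2 × 0.2044 = 0.4088 mol
Same current for the same time ⇒ same n(e⁻) = 0.4088 mol in both cells.
Cr³⁺ + 3e⁻ → Cr, so n(Cr) = 0.4088 / 3 = 0.1363 mol
m(Cr) = 0.1363 × 52.00 = 7.09 g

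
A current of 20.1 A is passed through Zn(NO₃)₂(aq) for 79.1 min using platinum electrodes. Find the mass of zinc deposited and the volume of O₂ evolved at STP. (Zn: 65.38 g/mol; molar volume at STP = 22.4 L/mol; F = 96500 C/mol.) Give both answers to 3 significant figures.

Q = 20.1 × 4746 = 95390 C; n(e⁻) = 95390 / 96500 = 0.9885 mol
Cathode: Zn²⁺ + 2e⁻ → Zn → n(Zn) = 0.9885/2 = 0.4943 mol → 32.3 g
Anode: 2H₂O → O₂ + 4H⁺ + 4e⁻ → n(O₂) = 0.9885/4 = 0.2471 mol → 5.54 L

32.3 g Zn; 5.54 L O₂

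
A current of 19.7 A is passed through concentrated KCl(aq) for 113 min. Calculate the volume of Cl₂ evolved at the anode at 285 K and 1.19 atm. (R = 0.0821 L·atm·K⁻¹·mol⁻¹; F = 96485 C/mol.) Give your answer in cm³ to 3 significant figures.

Q = 19.7 A × 6780 s = 1.336×10^5 C
Moles of electrons = 1.336×10^5 / 96485 = 1.385 mol
2Cl⁻ → Cl₂ + 2e⁻, so n(Cl₂) = 1.385 / 2 = 0.6925 mol
V = nRT/P = 0.6925 × 0.0821 × 285 / 1.19 = 13.62 L
= 13600 cm³

13600 cm³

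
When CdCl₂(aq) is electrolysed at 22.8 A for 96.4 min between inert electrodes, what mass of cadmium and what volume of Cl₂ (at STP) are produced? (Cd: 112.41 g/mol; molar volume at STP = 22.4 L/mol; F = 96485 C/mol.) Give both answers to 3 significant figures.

76.8 g Cd; 15.3 L Cl₂

Q = 22.8 × 5784 = 1.319×10^5 C; n(e⁻) = 1.319×10^5 / 96485 = 1.367 mol
Cathode: Cd²⁺ + 2e⁻ → Cd → n(Cd) = 1.367/2 = 0.6835 mol → 76.8 g
Anode: 2Cl⁻ → Cl₂ + 2e⁻ → n(Cl₂) = 1.367/2 = 0.6835 mol → 15.3 L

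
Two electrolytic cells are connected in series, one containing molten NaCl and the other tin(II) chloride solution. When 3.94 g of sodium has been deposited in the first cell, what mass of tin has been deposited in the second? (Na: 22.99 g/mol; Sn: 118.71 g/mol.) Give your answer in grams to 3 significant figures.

10.2 g

n(Na) = 3.94 / 22.99 = 0.1714 mol
Na⁺ + e⁻ → Na, so n(e⁻) = 0.1714 mol
Same current for the same time ⇒ same n(e⁻) = 0.1714 mol in both cells.
Sn²⁺ + 2e⁻ → Sn, so n(Sn) = 0.1714 / 2 = 0.08570 mol
m(Sn) = 0.08570 × 118.71 = 10.2 g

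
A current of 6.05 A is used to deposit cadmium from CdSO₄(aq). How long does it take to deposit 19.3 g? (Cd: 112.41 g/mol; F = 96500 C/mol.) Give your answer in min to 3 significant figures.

n(Cd) = 19.3 / 112.41 = 0.1717 mol
Cd²⁺ + 2e⁻ → Cd, so n(e⁻) = 2 × 0.1717 = 0.3434 mol
Q = 0.3434 × 96500 = 33140 C
t = Q / I = 33140 / 6.05 = 5478 s = 91.3 min

91.3 min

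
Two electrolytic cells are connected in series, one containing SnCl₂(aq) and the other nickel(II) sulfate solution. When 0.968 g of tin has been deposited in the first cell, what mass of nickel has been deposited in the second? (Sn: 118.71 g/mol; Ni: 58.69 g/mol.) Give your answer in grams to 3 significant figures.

n(Sn) = 0.968 / 118.71 = 0.008154 mol
Sn²⁺ + 2e⁻ → Sn, so n(e⁻) = 2 × 0.008154 = 0.01631 mol
In series, the same 0.01631 mol of electrons flows through the second cell.
Ni²⁺ + 2e⁻ → Ni, so n(Ni) = 0.01631 / 2 = 0.008155 mol
m(Ni) = 0.008155 × 58.69 = 0.479 g

0.479 g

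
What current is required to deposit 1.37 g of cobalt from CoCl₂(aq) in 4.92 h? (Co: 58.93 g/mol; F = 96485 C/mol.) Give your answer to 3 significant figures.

0.253 A

n(Co) = 1.37 / 58.93 = 0.02325 mol
Co²⁺ + 2e⁻ → Co, so n(e⁻) = 2 × 0.02325 = 0.04650 mol
Q = 0.04650 × 96485 = 4487 C
I = Q / t = 4487 / 17712 s = 0.253 A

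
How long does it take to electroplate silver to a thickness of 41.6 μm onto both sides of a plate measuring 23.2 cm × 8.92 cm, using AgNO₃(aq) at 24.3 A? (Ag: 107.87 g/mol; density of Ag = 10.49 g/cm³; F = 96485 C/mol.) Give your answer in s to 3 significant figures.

665 s

Plated area = 2 × 23.2 × 8.92 = 413.9 cm²
Volume = 413.9 × 41.6×10⁻⁴ cm = 1.722 cm³
m(Ag) = 1.722 × 10.49 = 18.06 g
n(Ag) = 18.06 / 107.87 = 0.1674 mol; n(e⁻) = 0.1674 mol
Q = 0.1674 × 96485 = 16150 C
t = 16150 / 24.3 = 664.6 s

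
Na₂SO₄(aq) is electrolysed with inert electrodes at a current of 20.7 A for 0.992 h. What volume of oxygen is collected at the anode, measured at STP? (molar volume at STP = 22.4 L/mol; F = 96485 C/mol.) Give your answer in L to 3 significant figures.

Q = It = 20.7 × 3571.2 = 73920 C
n(e⁻) = 73920 / 96485 = 0.7661 mol
2H₂O → O₂ + 4H⁺ + 4e⁻, so n(O₂) = 0.7661 / 4 = 0.1915 mol
V = 0.1915 × 22.4 = 4.290 L

4.29 L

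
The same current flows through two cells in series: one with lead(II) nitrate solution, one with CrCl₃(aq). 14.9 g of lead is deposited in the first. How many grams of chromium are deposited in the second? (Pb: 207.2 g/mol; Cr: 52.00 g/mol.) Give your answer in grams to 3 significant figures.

2.49 g

n(Pb) = 14.9 / 207.2 = 0.07191 mol
Pb²⁺ + 2e⁻ → Pb, so n(e⁻) = 2 × 0.07191 = 0.1438 mol
In series, the same 0.1438 mol of electrons flows through the second cell.
Cr³⁺ + 3e⁻ → Cr, so n(Cr) = 0.1438 / 3 = 0.04793 mol
m(Cr) = 0.04793 × 52.00 = 2.49 g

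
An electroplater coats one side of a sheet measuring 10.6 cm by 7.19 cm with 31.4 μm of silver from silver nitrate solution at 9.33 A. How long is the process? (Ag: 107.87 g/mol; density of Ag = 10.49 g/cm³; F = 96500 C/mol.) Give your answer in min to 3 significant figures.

Plated area = 10.6 × 7.19 = 76.21 cm²
Volume = 76.21 × 31.4×10⁻⁴ cm = 0.2393 cm³
m(Ag) = 0.2393 × 10.49 = 2.510 g
n(Ag) = 2.510 / 107.87 = 0.02327 mol; n(e⁻) = 0.02327 mol
Q = 0.02327 × 96500 = 2246 C
t = 2246 / 9.33 = 240.7 s = 4.01 min

4.01 min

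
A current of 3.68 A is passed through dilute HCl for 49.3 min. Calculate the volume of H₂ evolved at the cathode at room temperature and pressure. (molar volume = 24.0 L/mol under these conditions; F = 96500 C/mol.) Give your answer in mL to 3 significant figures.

Charge passed = 3.68 × 2958 = 10890 C
n(e⁻) = 10890 / 96500 = 0.1128 mol
2H⁺ + 2e⁻ → H₂, so n(H₂) = 0.1128 / 2 = 0.05640 mol
V = 0.05640 × 24.0 = 1.354 L
= 1350 mL

1350 mL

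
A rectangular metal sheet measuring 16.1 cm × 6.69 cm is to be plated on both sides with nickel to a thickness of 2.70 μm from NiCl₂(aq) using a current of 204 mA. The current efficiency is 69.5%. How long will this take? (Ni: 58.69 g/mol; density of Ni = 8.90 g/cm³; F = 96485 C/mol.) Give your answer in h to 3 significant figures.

Plated area = 2 × 16.1 × 6.69 = 215.4 cm²
Volume = 215.4 × 2.70×10⁻⁴ cm = 0.05816 cm³
m(Ni) = 0.05816 × 8.90 = 0.5176 g
n(Ni) = 0.5176 / 58.69 = 0.008819 mol; n(e⁻) = 2 × 0.008819 = 0.01764 mol
Q = 0.01764 × 96485 / 0.695 = 2449 C
t = 2449 / 0.204 = 12000 s = 3.33 h

3.33 h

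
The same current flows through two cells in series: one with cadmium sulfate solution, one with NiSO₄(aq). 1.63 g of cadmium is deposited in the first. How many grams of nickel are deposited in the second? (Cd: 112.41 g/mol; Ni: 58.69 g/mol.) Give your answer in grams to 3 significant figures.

n(Cd) = 1.63 / 112.41 = 0.01450 mol
Cd²⁺ + 2e⁻ → Cd, so n(e⁻) = 2 × 0.01450 = 0.02900 mol
Same current for the same time ⇒ same n(e⁻) = 0.02900 mol in both cells.
Ni²⁺ + 2e⁻ → Ni, so n(Ni) = 0.02900 / 2 = 0.01450 mol
m(Ni) = 0.01450 × 58.69 = 0.851 g

0.851 g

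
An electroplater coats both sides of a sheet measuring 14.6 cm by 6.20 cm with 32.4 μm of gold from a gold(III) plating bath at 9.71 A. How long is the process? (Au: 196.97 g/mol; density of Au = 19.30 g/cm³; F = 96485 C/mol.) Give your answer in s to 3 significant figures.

Plated area = 2 × 14.6 × 6.20 = 181.0 cm²
Volume = 181.0 × 32.4×10⁻⁴ cm = 0.5864 cm³
m(Au) = 0.5864 × 19.30 = 11.32 g
n(Au) = 11.32 / 196.97 = 0.05747 mol; n(e⁻) = 3 × 0.05747 = 0.1724 mol
Q = 0.1724 × 96485 = 16630 C
t = 16630 / 9.71 = 1713 s

1710 s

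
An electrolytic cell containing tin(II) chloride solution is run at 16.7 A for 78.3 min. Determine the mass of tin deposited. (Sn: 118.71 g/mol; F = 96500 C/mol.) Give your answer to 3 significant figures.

Q = It = 16.7 × 4698 = 78460 C
Moles of electrons = 78460 / 96500 = 0.8131 mol
Sn²⁺ + 2e⁻ → Sn, so n(Sn) = 0.8131 / 2 = 0.4066 mol
m = 0.4066 × 118.71 = 48.3 g

48.3 g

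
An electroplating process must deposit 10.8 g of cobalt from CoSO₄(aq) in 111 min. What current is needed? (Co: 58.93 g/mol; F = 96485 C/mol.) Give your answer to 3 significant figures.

n(Co) = 10.8 / 58.93 = 0.1833 mol
Co²⁺ + 2e⁻ → Co, so n(e⁻) = 2 × 0.1833 = 0.3666 mol
Q = 0.3666 × 96485 = 35370 C
I = Q / t = 35370 / 6660 s = 5.31 A

5.31 A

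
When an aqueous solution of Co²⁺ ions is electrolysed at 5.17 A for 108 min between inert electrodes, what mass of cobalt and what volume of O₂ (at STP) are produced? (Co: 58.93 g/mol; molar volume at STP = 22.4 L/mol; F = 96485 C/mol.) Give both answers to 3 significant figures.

10.2 g Co; 1.94 L O₂

Q = 5.17 × 6480 = 33500 C; n(e⁻) = 33500 / 96485 = 0.3472 mol
Cathode: Co²⁺ + 2e⁻ → Co → n(Co) = 0.3472/2 = 0.1736 mol → 10.2 g
Anode: 2H₂O → O₂ + 4H⁺ + 4e⁻ → n(O₂) = 0.3472/4 = 0.08680 mol → 1.94 L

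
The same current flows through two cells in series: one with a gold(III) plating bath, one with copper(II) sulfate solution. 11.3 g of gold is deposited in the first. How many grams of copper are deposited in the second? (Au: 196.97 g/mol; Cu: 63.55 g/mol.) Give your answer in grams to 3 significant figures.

n(Au) = 11.3 / 196.97 = 0.05737 mol
Au³⁺ + 3e⁻ → Au, so n(e⁻) = 3 × 0.05737 = 0.1721 mol
The cells are in series, so the same charge (and hence the same n(e⁻) = 0.1721 mol) passes through both.
Cu²⁺ + 2e⁻ → Cu, so n(Cu) = 0.1721 / 2 = 0.08605 mol
m(Cu) = 0.08605 × 63.55 = 5.47 g

5.47 g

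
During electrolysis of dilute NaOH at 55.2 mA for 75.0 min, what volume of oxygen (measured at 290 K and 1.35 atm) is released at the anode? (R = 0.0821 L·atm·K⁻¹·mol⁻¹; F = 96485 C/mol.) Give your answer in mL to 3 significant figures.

Q = It = 0.0552 × 4500 = 248.4 C
n(e⁻) = 248.4 / 96485 = 0.002574 mol
2H₂O → O₂ + 4H⁺ + 4e⁻, so n(O₂) = 0.002574 / 4 = 6.435×10^-4 mol
V = nRT/P = 6.435×10^-4 × 0.0821 × 290 / 1.35 = 0.01135 L
= 11.4 mL

11.4 mL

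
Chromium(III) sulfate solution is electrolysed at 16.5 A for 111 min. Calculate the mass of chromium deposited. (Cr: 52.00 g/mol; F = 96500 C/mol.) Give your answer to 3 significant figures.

Charge passed = 16.5 × 6660 = 1.099×10^5 C
n(e⁻) = Q/F = 1.099×10^5/96500 = 1.139 mol
Cr³⁺ + 3e⁻ → Cr, so n(Cr) = 1.139 / 3 = 0.3797 mol
m = 0.3797 × 52.00 = 19.7 g

19.7 g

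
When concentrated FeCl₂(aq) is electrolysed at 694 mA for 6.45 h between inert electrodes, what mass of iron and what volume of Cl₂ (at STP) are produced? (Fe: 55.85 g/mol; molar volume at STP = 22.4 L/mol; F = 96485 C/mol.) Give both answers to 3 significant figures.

4.66 g Fe; 1.87 L Cl₂

Q = 0.694 × 23220 = 16110 C; n(e⁻) = 16110 / 96485 = 0.1670 mol
Cathode: Fe²⁺ + 2e⁻ → Fe → n(Fe) = 0.1670/2 = 0.08350 mol → 4.66 g
Anode: 2Cl⁻ → Cl₂ + 2e⁻ → n(Cl₂) = 0.1670/2 = 0.08350 mol → 1.87 L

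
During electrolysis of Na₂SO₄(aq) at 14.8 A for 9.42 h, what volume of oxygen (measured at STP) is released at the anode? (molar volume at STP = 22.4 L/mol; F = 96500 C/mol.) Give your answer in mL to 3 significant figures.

Q = It = 14.8 × 33912 = 5.019×10^5 C
Moles of electrons = 5.019×10^5 / 96500 = 5.201 mol
2H₂O → O₂ + 4H⁺ + 4e⁻, so n(O₂) = 5.201 / 4 = 1.300 mol
V = 1.300 × 22.4 = 29.12 L
= 29100 mL

29100 mL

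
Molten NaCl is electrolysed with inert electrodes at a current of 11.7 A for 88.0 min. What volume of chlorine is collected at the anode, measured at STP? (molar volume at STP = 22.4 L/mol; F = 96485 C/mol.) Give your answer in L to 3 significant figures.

Q = It = 11.7 × 5280 = 61780 C
n(e⁻) = Q/F = 61780/96485 = 0.6403 mol
2Cl⁻ → Cl₂ + 2e⁻, so n(Cl₂) = 0.6403 / 2 = 0.3202 mol
V = 0.3202 × 22.4 = 7.172 L

7.17 L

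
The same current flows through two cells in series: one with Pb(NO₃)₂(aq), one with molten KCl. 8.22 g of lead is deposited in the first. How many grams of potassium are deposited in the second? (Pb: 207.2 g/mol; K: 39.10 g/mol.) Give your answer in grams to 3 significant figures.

n(Pb) = 8.22 / 207.2 = 0.03967 mol
Pb²⁺ + 2e⁻ → Pb, so n(e⁻) = 2 × 0.03967 = 0.07934 mol
Same current for the same time ⇒ same n(e⁻) = 0.07934 mol in both cells.
K⁺ + e⁻ → K, so n(K) = 0.07934 mol
m(K) = 0.07934 × 39.10 = 3.10 g

3.10 g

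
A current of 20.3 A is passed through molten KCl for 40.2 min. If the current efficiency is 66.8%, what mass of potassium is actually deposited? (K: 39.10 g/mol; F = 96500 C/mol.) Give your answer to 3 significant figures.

Q = 20.3 × 2412 = 48960 C
n(e⁻) = 48960 / 96500 = 0.5074 mol
K⁺ + e⁻ → K, so theoretical m(K) = 0.5074 × 39.10 = 19.84 g
Actual mass = 66.8% × 19.84 = 13.3 g

13.3 g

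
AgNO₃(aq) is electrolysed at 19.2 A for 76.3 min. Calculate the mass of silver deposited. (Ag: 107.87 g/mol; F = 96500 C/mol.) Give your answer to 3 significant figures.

98.3 g

Q = It = 19.2 × 4578 = 87900 C
n(e⁻) = Q/F = 87900/96500 = 0.9109 mol
Ag⁺ + e⁻ → Ag, so n(Ag) = 0.9109 mol
m = 0.9109 × 107.87 = 98.3 g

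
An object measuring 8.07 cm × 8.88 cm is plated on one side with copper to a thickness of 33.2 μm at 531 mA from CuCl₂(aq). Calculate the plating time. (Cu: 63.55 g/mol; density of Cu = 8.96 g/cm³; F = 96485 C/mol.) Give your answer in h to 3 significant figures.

Plated area = 8.07 × 8.88 = 71.66 cm²
Volume = 71.66 × 33.2×10⁻⁴ cm = 0.2379 cm³
m(Cu) = 0.2379 × 8.96 = 2.132 g
n(Cu) = 2.132 / 63.55 = 0.03355 mol; n(e⁻) = 2 × 0.03355 = 0.06710 mol
Q = 0.06710 × 96485 = 6474 C
t = 6474 / 0.531 = 12190 s = 3.39 h

3.39 h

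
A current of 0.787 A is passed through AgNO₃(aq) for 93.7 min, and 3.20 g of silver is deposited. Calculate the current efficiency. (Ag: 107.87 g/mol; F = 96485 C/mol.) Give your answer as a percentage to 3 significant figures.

Q = 0.787 × 5622 = 4425 C
n(e⁻) = 4425 / 96485 = 0.04586 mol
Ag⁺ + e⁻ → Ag, so theoretical n(Ag) = 0.04586 mol → 4.947 g
Efficiency = 3.20 / 4.947 = 0.6469 = 64.7%

64.7%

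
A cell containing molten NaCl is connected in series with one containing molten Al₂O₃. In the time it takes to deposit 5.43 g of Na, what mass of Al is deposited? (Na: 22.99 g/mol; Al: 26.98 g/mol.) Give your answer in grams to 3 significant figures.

n(Na) = 5.43 / 22.99 = 0.2362 mol
Na⁺ + e⁻ → Na, so n(e⁻) = 0.2362 mol
The cells are in series, so the same charge (and hence the same n(e⁻) = 0.2362 mol) passes through both.
Al³⁺ + 3e⁻ → Al, so n(Al) = 0.2362 / 3 = 0.07873 mol
m(Al) = 0.07873 × 26.98 = 2.12 g

2.12 g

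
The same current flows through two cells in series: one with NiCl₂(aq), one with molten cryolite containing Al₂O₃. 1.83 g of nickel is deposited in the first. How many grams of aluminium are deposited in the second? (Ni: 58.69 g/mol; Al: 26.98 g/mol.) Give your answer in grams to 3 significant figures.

0.561 g

n(Ni) = 1.83 / 58.69 = 0.03118 mol
Ni²⁺ + 2e⁻ → Ni, so n(e⁻) = 2 × 0.03118 = 0.06236 mol
Since the cells are in series, n(e⁻) in the Al cell is also 0.06236 mol.
Al³⁺ + 3e⁻ → Al, so n(Al) = 0.06236 / 3 = 0.02079 mol
m(Al) = 0.02079 × 26.98 = 0.561 g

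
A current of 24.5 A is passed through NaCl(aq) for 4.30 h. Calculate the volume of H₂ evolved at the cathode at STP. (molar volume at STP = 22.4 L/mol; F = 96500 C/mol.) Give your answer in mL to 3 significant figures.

44000 mL

Q = 24.5 A × 15480 s = 3.793×10^5 C
n(e⁻) = Q/F = 3.793×10^5/96500 = 3.931 mol
2H⁺ + 2e⁻ → H₂, so n(H₂) = 3.931 / 2 = 1.966 mol
V = 1.966 × 22.4 = 44.04 L
= 44000 mL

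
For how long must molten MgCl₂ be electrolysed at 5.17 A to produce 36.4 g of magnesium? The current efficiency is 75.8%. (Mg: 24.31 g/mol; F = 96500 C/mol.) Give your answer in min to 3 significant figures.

1230 min

n(Mg) = 36.4 / 24.31 = 1.497 mol
Mg²⁺ + 2e⁻ → Mg, so n(e⁻) = 2 × 1.497 = 2.994 mol
Q = 2.994 × 96500 / 0.758 = 3.812×10^5 C
t = Q / I = 3.812×10^5 / 5.17 = 73730 s = 1230 min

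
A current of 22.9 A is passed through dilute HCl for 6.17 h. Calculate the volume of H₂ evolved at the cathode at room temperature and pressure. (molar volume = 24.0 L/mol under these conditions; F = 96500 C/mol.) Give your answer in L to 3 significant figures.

Q = 22.9 A × 22212 s = 5.087×10^5 C
Moles of electrons = 5.087×10^5 / 96500 = 5.272 mol
2H⁺ + 2e⁻ → H₂, so n(H₂) = 5.272 / 2 = 2.636 mol
V = 2.636 × 24.0 = 63.26 L

63.3 L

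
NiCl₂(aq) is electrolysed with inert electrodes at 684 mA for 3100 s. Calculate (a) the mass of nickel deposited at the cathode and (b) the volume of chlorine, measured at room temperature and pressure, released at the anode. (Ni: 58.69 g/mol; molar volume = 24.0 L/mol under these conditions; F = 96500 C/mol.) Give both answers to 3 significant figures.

0.645 g Ni; 0.264 L Cl₂

Q = 0.684 × 3100 = 2120 C; n(e⁻) = 2120 / 96500 = 0.02197 mol
Cathode: Ni²⁺ + 2e⁻ → Ni → n(Ni) = 0.02197/2 = 0.01099 mol → 0.645 g
Anode: 2Cl⁻ → Cl₂ + 2e⁻ → n(Cl₂) = 0.02197/2 = 0.01099 mol → 0.264 L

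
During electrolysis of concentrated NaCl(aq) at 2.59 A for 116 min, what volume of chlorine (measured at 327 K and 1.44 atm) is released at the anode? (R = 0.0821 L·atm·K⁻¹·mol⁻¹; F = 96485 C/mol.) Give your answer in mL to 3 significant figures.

Charge passed = 2.59 × 6960 = 18030 C
n(e⁻) = 18030 / 96485 = 0.1869 mol
2Cl⁻ → Cl₂ + 2e⁻, so n(Cl₂) = 0.1869 / 2 = 0.09345 mol
V = nRT/P = 0.09345 × 0.0821 × 327 / 1.44 = 1.742 L
= 1740 mL

1740 mL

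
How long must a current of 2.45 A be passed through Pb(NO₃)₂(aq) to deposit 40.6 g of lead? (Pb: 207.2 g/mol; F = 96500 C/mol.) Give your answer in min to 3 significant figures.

n(Pb) = 40.6 / 207.2 = 0.1959 mol
Pb²⁺ + 2e⁻ → Pb, so n(e⁻) = 2 × 0.1959 = 0.3918 mol
Q = 0.3918 × 96500 = 37810 C
t = Q / I = 37810 / 2.45 = 15430 s = 257 min

257 min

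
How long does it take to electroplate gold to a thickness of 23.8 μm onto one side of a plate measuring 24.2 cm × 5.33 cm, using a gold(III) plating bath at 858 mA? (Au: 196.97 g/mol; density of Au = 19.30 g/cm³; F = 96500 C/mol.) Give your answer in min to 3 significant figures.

Plated area = 24.2 × 5.33 = 129.0 cm²
Volume = 129.0 × 23.8×10⁻⁴ cm = 0.3070 cm³
m(Au) = 0.3070 × 19.30 = 5.925 g
n(Au) = 5.925 / 196.97 = 0.03008 mol; n(e⁻) = 3 × 0.03008 = 0.09024 mol
Q = 0.09024 × 96500 = 8708 C
t = 8708 / 0.858 = 10150 s = 169 min

169 min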